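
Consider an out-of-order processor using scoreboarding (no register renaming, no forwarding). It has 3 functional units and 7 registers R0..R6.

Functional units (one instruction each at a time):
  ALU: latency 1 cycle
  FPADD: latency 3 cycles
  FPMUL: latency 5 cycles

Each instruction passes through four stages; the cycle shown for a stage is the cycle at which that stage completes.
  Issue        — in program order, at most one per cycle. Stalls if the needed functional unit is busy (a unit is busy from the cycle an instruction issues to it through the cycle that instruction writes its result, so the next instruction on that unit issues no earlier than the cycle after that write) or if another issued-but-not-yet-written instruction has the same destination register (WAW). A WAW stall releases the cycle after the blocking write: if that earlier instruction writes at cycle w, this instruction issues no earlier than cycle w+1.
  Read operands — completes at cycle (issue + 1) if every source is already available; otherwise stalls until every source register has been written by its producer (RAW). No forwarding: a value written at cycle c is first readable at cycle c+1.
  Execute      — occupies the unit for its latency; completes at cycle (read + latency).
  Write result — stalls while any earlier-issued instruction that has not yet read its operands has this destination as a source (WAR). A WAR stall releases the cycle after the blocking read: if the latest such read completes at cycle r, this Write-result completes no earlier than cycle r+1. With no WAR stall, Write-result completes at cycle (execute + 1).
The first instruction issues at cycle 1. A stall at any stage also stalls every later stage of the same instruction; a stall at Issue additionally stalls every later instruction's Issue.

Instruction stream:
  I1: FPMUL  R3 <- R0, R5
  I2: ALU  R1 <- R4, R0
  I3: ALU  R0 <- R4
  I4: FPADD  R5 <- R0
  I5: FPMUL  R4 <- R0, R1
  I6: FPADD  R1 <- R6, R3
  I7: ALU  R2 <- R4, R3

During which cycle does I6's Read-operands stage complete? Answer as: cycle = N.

I1: IS=1 RO=2 EX=7 WR=8
I2: IS=2 RO=3 EX=4 WR=5
I3: IS=6 RO=7 EX=8 WR=9  [struct: ALU busy until I2 writes@5]
I4: IS=7 RO=10 EX=13 WR=14  [RAW R0: wait I3 write@9]
I5: IS=9 RO=10 EX=15 WR=16  [struct: FPMUL busy until I1 writes@8]
I6: IS=15 RO=16 EX=19 WR=20  [struct: FPADD busy until I4 writes@14]
I7: IS=16 RO=17 EX=18 WR=19

cycle = 16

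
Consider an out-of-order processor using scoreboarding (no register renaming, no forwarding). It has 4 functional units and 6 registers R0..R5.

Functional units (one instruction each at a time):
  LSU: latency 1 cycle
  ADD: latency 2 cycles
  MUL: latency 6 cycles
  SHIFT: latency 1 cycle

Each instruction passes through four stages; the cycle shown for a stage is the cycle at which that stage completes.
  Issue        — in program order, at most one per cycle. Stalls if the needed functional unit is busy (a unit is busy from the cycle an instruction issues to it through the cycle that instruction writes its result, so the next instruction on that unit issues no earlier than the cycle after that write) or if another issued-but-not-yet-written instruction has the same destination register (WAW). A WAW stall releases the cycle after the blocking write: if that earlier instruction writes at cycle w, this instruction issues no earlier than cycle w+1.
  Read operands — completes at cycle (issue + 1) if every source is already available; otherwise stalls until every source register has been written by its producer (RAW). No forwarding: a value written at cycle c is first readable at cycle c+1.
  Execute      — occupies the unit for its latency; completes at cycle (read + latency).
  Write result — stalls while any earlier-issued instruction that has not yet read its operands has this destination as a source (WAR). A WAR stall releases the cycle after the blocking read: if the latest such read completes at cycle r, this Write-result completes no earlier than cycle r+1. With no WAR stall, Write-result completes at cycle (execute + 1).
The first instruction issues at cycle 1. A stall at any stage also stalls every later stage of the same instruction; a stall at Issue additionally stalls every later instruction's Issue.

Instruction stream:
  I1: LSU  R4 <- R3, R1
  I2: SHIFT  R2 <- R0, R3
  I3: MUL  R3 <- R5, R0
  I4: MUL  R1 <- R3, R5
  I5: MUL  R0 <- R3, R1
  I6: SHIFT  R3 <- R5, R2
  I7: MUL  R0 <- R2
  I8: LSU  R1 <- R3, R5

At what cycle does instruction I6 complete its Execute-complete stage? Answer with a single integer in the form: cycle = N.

I1 -> (1, 2, 3, 4)
I2 -> (2, 3, 4, 5)
I3 -> (3, 4, 10, 11)
I4 -> (12, 13, 19, 20)  // struct: MUL busy until I3 writes@11
I5 -> (21, 22, 28, 29)  // struct: MUL busy until I4 writes@20
I6 -> (22, 23, 24, 25)
I7 -> (30, 31, 37, 38)  // struct: MUL busy until I5 writes@29
I8 -> (31, 32, 33, 34)

cycle = 24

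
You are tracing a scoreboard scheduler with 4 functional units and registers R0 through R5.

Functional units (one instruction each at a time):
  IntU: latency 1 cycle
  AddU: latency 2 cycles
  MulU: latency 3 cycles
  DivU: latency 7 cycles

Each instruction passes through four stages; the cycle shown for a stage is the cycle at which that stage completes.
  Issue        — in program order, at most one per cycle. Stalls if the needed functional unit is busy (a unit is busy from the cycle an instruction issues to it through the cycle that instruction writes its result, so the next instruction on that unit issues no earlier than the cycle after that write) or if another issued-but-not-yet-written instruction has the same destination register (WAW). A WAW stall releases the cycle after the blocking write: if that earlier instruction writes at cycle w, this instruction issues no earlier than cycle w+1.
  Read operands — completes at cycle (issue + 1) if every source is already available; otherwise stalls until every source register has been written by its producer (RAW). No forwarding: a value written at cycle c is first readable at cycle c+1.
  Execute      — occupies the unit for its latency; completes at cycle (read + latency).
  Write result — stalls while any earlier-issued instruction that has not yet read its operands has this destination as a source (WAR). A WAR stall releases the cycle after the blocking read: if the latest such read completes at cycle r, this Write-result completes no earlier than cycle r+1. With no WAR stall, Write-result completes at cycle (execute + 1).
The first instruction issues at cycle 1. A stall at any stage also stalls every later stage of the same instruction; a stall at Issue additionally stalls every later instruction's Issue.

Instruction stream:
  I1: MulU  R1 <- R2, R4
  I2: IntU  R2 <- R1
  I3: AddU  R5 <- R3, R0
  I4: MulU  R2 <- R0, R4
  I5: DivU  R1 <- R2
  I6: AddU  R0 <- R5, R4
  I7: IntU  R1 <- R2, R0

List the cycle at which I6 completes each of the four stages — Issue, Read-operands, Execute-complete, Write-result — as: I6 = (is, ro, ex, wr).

[I1] 1/2/5/6
[I2] 2/7/8/9  (RAW R1: wait I1 write@6)
[I3] 3/4/6/7
[I4] 10/11/14/15  (WAW R2: wait I2 write@9)
[I5] 11/16/23/24  (RAW R2: wait I4 write@15)
[I6] 12/13/15/16
[I7] 25/26/27/28  (WAW R1: wait I5 write@24)

I6 = (12, 13, 15, 16)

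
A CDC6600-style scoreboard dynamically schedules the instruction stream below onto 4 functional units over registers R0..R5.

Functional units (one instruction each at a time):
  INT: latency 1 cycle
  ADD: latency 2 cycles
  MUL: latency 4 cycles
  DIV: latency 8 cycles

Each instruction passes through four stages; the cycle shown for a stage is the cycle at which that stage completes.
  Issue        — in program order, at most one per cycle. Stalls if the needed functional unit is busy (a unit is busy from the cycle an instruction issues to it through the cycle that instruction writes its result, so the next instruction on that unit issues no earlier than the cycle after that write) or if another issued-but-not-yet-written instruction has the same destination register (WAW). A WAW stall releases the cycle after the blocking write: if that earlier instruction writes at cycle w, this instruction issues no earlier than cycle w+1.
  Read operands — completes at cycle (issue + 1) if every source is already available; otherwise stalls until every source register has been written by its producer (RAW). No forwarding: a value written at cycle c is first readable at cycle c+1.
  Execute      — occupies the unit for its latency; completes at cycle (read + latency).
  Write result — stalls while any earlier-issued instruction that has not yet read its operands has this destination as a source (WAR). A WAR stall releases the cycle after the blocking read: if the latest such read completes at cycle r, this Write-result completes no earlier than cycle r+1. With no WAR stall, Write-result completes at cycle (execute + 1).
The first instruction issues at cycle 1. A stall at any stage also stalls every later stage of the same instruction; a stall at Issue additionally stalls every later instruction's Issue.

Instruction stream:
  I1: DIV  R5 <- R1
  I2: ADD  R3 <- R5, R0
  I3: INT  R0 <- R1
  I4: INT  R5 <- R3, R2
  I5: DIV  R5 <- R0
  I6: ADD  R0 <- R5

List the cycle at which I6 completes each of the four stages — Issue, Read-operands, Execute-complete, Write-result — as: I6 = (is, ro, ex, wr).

I1  is:1  ro:2  ex:10  wr:11
I2  is:2  ro:12  ex:14  wr:15  — RAW R5: wait I1 write@11
I3  is:3  ro:4  ex:5  wr:13  — WAR R0: wait I2 read@12
I4  is:14  ro:16  ex:17  wr:18  — struct: INT busy until I3 writes@13, RAW R3: wait I2 write@15
I5  is:19  ro:20  ex:28  wr:29  — WAW R5: wait I4 write@18
I6  is:20  ro:30  ex:32  wr:33  — RAW R5: wait I5 write@29

I6 = (20, 30, 32, 33)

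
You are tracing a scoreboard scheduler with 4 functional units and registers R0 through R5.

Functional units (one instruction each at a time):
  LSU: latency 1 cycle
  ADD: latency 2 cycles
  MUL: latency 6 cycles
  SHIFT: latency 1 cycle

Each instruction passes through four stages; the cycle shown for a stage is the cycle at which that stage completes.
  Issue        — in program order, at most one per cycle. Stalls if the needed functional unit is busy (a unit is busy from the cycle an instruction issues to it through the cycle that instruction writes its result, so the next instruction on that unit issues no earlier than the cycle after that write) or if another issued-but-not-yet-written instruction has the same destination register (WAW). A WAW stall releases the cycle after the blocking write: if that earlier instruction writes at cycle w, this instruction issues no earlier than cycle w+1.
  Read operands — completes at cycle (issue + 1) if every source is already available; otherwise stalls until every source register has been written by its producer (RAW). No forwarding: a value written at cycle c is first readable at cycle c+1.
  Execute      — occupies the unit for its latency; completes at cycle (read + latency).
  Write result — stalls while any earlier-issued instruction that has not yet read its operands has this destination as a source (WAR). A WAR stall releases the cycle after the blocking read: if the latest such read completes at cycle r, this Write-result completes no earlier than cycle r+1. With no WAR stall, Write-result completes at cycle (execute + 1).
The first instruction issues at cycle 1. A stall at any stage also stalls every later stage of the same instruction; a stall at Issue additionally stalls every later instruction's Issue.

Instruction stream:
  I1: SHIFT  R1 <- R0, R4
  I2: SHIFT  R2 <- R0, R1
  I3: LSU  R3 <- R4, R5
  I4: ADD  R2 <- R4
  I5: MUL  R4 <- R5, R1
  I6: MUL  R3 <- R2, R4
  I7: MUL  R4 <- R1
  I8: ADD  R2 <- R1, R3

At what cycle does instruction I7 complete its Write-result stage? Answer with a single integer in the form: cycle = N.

cycle = 36

c1: I1→SHIFT
c2: I1 RO
c3: I1 EX
c4: I1 WR R1
c5: I2→SHIFT
c6: I2 RO | I3→LSU
c7: I2 EX | I3 RO
c8: I2 WR R2 | I3 EX
c9: I3 WR R3 | I4→ADD
c10: I4 RO | I5→MUL
c11: I5 RO
c12: I4 EX
c13: I4 WR R2
c17: I5 EX
c18: I5 WR R4
c19: I6→MUL
c20: I6 RO
c26: I6 EX
c27: I6 WR R3
c28: I7→MUL
c29: I7 RO | I8→ADD
c30: I8 RO
c32: I8 EX
c33: I8 WR R2
c35: I7 EX
c36: I7 WR R4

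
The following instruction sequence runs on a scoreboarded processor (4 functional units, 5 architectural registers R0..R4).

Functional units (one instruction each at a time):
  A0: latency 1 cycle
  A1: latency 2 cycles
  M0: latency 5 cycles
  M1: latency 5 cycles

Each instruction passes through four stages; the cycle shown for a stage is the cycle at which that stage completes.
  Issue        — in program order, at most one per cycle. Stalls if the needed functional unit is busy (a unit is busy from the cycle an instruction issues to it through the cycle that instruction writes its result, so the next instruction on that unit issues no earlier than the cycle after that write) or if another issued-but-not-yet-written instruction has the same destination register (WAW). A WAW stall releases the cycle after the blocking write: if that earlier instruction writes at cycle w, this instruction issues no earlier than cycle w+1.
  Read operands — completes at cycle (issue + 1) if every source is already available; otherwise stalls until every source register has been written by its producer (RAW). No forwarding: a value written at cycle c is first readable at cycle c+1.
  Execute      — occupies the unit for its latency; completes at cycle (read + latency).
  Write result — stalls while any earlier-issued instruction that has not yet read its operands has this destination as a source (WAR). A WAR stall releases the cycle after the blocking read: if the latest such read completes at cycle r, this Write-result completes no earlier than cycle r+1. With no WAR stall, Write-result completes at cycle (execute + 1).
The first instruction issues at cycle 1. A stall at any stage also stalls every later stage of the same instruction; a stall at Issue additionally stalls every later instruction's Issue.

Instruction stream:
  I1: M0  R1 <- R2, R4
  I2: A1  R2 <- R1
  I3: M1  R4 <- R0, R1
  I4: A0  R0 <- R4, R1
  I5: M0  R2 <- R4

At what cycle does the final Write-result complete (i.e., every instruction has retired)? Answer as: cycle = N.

c1: I1→M0
c2: I1 RO · I2→A1
c3: I3→M1
c4: I4→A0
c7: I1 EX
c8: I1 WR R1
c9: I2 RO · I3 RO
c11: I2 EX
c12: I2 WR R2
c13: I5→M0
c14: I3 EX
c15: I3 WR R4
c16: I4 RO · I5 RO
c17: I4 EX
c18: I4 WR R0
c21: I5 EX
c22: I5 WR R2

cycle = 22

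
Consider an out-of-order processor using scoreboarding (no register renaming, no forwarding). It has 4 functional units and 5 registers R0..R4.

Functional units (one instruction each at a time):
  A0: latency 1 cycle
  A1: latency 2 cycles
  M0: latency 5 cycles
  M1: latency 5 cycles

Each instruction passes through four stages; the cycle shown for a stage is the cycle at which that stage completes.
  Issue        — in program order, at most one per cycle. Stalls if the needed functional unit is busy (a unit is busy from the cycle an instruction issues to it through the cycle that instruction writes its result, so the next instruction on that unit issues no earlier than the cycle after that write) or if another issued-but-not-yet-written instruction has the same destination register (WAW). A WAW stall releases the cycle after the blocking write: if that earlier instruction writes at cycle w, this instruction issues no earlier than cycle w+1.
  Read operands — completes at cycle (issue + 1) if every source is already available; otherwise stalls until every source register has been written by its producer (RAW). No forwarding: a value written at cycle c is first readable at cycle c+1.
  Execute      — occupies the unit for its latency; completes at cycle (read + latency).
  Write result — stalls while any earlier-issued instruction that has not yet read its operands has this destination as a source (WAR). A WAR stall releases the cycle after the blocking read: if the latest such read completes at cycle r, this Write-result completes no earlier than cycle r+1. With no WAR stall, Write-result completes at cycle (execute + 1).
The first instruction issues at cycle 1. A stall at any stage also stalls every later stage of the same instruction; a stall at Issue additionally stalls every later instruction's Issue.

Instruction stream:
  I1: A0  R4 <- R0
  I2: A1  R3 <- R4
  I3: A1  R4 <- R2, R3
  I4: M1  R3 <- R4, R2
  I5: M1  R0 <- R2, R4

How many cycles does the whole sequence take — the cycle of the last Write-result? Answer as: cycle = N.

  I1 | 1 | 2 | 3 | 4
  I2 | 2 | 5 | 7 | 8   RAW R4: wait I1 write@4
  I3 | 9 | 10 | 12 | 13   struct: A1 busy until I2 writes@8
  I4 | 10 | 14 | 19 | 20   RAW R4: wait I3 write@13
  I5 | 21 | 22 | 27 | 28   struct: M1 busy until I4 writes@20

cycle = 28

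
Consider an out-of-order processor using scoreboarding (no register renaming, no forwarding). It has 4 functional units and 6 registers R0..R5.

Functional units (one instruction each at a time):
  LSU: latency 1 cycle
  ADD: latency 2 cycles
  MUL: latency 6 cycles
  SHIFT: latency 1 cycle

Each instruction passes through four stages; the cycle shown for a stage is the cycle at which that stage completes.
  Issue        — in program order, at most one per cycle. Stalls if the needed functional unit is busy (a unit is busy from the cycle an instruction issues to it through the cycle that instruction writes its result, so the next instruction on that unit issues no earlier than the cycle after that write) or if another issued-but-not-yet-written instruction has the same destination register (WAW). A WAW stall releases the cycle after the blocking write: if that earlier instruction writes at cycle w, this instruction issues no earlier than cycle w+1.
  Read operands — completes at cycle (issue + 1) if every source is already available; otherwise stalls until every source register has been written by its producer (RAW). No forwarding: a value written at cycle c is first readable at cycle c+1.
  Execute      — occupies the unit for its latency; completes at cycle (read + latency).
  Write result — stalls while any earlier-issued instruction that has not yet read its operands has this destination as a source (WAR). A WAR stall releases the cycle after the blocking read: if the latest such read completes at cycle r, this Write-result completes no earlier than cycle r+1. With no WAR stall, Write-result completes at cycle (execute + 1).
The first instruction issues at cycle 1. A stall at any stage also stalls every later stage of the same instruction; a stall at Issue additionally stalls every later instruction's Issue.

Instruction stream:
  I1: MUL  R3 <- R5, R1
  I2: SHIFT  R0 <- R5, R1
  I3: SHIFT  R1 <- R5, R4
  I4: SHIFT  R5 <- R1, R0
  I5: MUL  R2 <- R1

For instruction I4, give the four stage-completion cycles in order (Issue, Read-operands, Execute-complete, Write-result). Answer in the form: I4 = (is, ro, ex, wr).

I4 = (10, 11, 12, 13)

[I1] 1/2/8/9
[I2] 2/3/4/5
[I3] 6/7/8/9  (struct: SHIFT busy until I2 writes@5)
[I4] 10/11/12/13  (struct: SHIFT busy until I3 writes@9)
[I5] 11/12/18/19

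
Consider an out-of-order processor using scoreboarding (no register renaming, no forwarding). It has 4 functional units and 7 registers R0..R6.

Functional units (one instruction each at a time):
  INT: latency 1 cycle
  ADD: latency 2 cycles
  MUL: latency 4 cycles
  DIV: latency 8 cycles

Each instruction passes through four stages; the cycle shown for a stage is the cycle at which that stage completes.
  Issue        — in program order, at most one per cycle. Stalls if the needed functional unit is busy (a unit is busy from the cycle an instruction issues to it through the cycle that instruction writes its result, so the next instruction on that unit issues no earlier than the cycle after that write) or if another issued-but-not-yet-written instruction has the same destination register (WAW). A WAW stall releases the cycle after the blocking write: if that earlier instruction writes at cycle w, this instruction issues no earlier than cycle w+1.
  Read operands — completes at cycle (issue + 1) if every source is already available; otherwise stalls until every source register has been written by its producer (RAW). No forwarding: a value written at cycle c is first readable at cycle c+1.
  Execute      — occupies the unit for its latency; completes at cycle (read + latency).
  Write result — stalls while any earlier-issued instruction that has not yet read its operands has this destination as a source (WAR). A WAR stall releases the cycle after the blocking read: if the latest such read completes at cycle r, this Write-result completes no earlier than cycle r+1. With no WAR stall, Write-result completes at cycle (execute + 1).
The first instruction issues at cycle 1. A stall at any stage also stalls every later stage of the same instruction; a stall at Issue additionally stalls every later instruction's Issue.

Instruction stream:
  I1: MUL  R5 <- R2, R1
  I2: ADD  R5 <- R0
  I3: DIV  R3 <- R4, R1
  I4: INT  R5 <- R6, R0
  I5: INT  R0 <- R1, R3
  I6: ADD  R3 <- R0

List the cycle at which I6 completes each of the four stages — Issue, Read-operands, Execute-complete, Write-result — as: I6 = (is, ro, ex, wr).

I6 = (20, 23, 25, 26)

t=1  I1 issues→MUL
t=2  I1 reads
t=6  I1 exec-done
t=7  I1 writes R5
t=8  I2 issues→ADD
t=9  I2 reads · I3 issues→DIV
t=10  I3 reads
t=11  I2 exec-done
t=12  I2 writes R5
t=13  I4 issues→INT
t=14  I4 reads
t=15  I4 exec-done
t=16  I4 writes R5
t=17  I5 issues→INT
t=18  I3 exec-done
t=19  I3 writes R3
t=20  I5 reads · I6 issues→ADD
t=21  I5 exec-done
t=22  I5 writes R0
t=23  I6 reads
t=25  I6 exec-done
t=26  I6 writes R3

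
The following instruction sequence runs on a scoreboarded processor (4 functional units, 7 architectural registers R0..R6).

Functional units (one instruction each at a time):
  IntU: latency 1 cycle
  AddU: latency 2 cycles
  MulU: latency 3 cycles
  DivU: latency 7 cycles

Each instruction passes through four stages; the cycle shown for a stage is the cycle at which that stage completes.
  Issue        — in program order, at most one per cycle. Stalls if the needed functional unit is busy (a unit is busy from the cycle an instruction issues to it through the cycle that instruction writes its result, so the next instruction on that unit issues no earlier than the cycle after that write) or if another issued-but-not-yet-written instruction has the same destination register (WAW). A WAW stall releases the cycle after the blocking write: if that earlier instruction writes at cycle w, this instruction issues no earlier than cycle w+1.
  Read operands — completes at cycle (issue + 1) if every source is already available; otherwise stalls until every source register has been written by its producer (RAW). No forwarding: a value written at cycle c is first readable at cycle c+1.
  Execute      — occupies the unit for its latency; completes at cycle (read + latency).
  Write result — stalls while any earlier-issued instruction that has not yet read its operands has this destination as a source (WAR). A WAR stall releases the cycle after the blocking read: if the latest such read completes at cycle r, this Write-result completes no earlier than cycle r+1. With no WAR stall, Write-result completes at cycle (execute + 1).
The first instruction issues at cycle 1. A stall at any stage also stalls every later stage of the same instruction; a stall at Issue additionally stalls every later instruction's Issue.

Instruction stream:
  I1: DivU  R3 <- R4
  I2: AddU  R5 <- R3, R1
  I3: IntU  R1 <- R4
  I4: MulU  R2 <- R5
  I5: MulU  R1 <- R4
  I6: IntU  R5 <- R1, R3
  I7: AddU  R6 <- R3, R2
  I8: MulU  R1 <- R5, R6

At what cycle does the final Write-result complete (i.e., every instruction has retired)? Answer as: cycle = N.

  I1 | 1 | 2 | 9 | 10
  I2 | 2 | 11 | 13 | 14   RAW R3: wait I1 write@10
  I3 | 3 | 4 | 5 | 12   WAR R1: wait I2 read@11
  I4 | 4 | 15 | 18 | 19   RAW R5: wait I2 write@14
  I5 | 20 | 21 | 24 | 25   struct: MulU busy until I4 writes@19
  I6 | 21 | 26 | 27 | 28   RAW R1: wait I5 write@25
  I7 | 22 | 23 | 25 | 26
  I8 | 26 | 29 | 32 | 33   struct: MulU busy until I5 writes@25 · RAW R5: wait I6 write@28

cycle = 33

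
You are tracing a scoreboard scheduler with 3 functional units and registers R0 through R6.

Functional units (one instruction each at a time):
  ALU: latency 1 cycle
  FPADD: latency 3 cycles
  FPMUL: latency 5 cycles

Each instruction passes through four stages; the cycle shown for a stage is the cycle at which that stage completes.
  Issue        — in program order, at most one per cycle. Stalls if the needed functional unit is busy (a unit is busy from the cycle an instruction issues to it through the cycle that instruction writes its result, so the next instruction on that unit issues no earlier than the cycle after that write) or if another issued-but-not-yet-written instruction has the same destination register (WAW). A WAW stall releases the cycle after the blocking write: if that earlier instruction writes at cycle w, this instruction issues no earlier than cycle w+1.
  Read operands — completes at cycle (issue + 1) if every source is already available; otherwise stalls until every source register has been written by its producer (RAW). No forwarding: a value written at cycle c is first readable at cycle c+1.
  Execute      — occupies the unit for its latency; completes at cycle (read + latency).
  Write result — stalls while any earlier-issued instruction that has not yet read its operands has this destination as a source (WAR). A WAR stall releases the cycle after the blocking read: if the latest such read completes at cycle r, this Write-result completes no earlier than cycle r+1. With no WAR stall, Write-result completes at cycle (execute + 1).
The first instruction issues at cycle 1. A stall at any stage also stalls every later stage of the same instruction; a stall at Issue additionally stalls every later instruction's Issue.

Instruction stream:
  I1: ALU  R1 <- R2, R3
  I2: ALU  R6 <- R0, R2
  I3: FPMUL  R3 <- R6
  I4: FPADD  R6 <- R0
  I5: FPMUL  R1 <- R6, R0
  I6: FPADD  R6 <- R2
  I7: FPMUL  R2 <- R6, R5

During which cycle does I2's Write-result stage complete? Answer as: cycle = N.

[I1] 1/2/3/4
[I2] 5/6/7/8  (struct: ALU busy until I1 writes@4)
[I3] 6/9/14/15  (RAW R6: wait I2 write@8)
[I4] 9/10/13/14  (WAW R6: wait I2 write@8)
[I5] 16/17/22/23  (struct: FPMUL busy until I3 writes@15)
[I6] 17/18/21/22
[I7] 24/25/30/31  (struct: FPMUL busy until I5 writes@23)

cycle = 8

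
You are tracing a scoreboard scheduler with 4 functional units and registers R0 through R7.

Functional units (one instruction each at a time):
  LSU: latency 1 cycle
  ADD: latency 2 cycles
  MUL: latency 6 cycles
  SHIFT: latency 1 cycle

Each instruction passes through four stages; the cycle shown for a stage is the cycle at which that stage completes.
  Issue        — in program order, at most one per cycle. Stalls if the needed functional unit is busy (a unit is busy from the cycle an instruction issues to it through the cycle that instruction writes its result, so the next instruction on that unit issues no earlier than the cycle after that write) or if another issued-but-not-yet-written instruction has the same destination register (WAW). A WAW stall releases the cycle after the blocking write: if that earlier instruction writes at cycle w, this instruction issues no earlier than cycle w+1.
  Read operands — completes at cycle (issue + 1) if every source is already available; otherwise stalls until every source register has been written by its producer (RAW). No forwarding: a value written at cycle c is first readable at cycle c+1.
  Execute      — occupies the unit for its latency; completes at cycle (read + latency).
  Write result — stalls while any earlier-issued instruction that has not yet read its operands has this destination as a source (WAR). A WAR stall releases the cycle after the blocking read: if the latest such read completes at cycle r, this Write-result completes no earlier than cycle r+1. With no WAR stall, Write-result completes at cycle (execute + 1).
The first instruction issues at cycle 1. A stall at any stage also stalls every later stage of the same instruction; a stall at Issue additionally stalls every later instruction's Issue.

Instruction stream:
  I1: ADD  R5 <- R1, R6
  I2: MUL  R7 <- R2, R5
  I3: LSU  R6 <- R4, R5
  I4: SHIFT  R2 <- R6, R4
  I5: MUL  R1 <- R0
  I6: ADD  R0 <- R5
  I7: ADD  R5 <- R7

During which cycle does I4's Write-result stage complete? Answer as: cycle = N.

1) issue 1, read 2, done 4, write 5
2) issue 2, read 6, done 12, write 13  <RAW R5: wait I1 write@5>
3) issue 3, read 6, done 7, write 8  <RAW R5: wait I1 write@5>
4) issue 4, read 9, done 10, write 11  <RAW R6: wait I3 write@8>
5) issue 14, read 15, done 21, write 22  <struct: MUL busy until I2 writes@13>
6) issue 15, read 16, done 18, write 19
7) issue 20, read 21, done 23, write 24  <struct: ADD busy until I6 writes@19>

cycle = 11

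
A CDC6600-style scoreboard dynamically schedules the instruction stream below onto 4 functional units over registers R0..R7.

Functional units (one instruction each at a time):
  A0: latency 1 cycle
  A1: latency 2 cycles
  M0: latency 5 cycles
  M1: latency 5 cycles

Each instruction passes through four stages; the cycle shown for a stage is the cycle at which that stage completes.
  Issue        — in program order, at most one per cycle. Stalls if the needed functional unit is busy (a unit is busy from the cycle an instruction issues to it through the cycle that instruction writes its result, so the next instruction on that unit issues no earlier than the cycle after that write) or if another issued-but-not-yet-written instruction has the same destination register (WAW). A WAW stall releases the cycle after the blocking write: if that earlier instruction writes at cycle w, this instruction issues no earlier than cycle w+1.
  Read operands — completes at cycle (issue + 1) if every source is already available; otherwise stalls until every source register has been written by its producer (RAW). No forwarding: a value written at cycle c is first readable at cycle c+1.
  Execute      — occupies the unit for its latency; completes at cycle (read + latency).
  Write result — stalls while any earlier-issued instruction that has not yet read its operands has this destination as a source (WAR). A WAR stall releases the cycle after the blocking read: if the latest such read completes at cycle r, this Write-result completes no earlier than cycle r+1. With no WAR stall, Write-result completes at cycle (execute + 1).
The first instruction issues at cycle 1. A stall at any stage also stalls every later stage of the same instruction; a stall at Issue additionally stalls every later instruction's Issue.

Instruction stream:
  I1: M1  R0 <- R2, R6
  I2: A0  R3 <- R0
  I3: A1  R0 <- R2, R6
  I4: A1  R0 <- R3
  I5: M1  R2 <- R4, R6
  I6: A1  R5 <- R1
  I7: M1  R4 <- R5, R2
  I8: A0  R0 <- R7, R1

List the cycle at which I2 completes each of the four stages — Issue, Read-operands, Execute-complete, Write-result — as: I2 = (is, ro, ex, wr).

I2 = (2, 9, 10, 11)

c1: issue I1 (M1)
c2: I1 read-ops, issue I2 (A0)
c7: I1 finished on M1
c8: I1→R0
c9: I2 read-ops, issue I3 (A1)
c10: I2 finished on A0, I3 read-ops
c11: I2→R3
c12: I3 finished on A1
c13: I3→R0
c14: issue I4 (A1)
c15: I4 read-ops, issue I5 (M1)
c16: I5 read-ops
c17: I4 finished on A1
c18: I4→R0
c19: issue I6 (A1)
c20: I6 read-ops
c21: I5 finished on M1
c22: I5→R2, I6 finished on A1
c23: I6→R5, issue I7 (M1)
c24: I7 read-ops, issue I8 (A0)
c25: I8 read-ops
c26: I8 finished on A0
c27: I8→R0
c29: I7 finished on M1
c30: I7→R4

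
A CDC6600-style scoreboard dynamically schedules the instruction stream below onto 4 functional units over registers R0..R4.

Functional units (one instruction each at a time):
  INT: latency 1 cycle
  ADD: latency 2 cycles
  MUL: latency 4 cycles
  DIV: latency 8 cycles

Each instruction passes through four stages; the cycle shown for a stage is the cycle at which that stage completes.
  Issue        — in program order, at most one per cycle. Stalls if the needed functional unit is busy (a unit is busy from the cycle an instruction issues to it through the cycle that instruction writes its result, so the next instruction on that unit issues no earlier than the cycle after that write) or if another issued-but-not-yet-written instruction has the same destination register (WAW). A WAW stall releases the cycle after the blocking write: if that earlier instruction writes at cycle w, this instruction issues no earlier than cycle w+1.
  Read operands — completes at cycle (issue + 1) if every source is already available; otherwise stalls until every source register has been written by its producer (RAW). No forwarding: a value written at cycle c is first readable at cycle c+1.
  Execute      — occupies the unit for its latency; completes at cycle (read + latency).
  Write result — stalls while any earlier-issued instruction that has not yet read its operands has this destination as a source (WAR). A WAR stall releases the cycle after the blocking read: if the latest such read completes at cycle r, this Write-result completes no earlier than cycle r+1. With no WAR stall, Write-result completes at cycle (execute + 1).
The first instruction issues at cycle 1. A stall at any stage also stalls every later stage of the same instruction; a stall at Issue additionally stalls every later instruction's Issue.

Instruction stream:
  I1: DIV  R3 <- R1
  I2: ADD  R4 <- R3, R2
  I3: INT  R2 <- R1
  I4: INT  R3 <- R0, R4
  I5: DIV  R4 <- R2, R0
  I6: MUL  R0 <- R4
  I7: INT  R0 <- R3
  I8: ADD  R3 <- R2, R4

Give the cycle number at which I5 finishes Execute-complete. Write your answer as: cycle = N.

1) issue 1, read 2, done 10, write 11
2) issue 2, read 12, done 14, write 15  <RAW R3: wait I1 write@11>
3) issue 3, read 4, done 5, write 13  <WAR R2: wait I2 read@12>
4) issue 14, read 16, done 17, write 18  <struct: INT busy until I3 writes@13 / RAW R4: wait I2 write@15>
5) issue 16, read 17, done 25, write 26  <WAW R4: wait I2 write@15>
6) issue 17, read 27, done 31, write 32  <RAW R4: wait I5 write@26>
7) issue 33, read 34, done 35, write 36  <WAW R0: wait I6 write@32>
8) issue 34, read 35, done 37, write 38

cycle = 25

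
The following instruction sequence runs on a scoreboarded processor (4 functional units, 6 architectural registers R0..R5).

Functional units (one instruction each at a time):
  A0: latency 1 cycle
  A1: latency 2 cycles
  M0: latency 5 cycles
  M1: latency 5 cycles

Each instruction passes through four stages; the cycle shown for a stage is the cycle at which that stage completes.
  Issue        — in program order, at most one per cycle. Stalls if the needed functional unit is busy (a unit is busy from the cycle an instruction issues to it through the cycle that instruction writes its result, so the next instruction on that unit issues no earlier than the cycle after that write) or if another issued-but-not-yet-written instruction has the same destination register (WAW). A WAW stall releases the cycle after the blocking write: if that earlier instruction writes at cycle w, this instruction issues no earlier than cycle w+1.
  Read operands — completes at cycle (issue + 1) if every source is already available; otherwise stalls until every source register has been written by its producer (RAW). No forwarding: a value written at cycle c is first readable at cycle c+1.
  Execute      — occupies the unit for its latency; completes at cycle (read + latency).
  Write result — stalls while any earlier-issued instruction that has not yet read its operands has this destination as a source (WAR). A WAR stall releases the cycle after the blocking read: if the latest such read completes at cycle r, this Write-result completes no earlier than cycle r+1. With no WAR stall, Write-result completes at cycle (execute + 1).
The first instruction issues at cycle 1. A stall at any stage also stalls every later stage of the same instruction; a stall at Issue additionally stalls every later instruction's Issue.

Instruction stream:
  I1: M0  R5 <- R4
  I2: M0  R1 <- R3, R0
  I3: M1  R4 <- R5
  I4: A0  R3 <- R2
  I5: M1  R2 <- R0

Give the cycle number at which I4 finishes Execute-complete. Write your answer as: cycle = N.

cycle = 13

c1: I1→M0
c2: I1 RO
c7: I1 EX
c8: I1 WR R5
c9: I2→M0
c10: I2 RO | I3→M1
c11: I3 RO | I4→A0
c12: I4 RO
c13: I4 EX
c14: I4 WR R3
c15: I2 EX
c16: I2 WR R1 | I3 EX
c17: I3 WR R4
c18: I5→M1
c19: I5 RO
c24: I5 EX
c25: I5 WR R2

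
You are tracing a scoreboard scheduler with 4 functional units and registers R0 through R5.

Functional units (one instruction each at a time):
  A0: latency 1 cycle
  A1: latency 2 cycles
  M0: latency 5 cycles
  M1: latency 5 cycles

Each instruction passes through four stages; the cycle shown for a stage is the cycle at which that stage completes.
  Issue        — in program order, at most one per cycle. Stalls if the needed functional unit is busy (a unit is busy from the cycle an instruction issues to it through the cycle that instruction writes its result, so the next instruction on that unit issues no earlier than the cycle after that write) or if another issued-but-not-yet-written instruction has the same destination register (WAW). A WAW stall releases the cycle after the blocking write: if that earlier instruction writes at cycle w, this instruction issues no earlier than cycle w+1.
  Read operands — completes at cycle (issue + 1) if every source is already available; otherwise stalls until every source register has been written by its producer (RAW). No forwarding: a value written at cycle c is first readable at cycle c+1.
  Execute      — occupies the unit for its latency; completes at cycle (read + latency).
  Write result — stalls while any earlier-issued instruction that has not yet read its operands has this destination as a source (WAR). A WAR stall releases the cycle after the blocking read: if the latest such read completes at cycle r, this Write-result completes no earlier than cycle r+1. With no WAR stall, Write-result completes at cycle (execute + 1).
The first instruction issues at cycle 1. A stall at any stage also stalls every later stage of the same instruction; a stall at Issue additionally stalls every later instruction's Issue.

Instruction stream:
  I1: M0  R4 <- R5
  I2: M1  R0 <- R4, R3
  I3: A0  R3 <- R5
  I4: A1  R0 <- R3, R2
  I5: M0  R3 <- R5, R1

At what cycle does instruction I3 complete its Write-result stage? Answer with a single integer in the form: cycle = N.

cycle = 10

  I1 | 1 | 2 | 7 | 8
  I2 | 2 | 9 | 14 | 15   RAW R4: wait I1 write@8
  I3 | 3 | 4 | 5 | 10   WAR R3: wait I2 read@9
  I4 | 16 | 17 | 19 | 20   WAW R0: wait I2 write@15
  I5 | 17 | 18 | 23 | 24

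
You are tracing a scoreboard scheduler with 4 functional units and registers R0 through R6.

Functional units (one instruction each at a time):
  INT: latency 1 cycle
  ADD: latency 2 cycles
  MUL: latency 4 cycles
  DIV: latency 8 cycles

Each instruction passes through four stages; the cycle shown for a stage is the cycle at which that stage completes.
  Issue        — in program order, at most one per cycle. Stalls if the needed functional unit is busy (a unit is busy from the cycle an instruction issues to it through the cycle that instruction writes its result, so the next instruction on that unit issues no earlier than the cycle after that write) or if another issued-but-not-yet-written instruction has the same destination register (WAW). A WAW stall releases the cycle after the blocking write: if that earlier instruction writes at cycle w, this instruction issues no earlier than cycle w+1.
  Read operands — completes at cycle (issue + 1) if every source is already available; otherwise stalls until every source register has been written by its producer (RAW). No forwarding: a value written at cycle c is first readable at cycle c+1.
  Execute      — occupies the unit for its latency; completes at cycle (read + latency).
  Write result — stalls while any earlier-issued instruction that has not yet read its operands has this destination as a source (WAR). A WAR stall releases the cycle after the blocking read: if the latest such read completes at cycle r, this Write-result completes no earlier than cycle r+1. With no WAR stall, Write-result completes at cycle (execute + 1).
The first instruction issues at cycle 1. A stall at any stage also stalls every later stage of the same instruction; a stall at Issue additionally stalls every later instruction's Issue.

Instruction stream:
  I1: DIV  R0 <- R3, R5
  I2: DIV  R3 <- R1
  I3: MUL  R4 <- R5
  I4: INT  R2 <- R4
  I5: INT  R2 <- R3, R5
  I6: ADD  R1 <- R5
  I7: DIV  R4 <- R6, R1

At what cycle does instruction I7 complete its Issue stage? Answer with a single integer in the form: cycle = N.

cycle = 25

t=1  I1→DIV
t=2  I1 RO
t=10  I1 EX
t=11  I1 WR R0
t=12  I2→DIV
t=13  I2 RO | I3→MUL
t=14  I3 RO | I4→INT
t=18  I3 EX
t=19  I3 WR R4
t=20  I4 RO
t=21  I2 EX | I4 EX
t=22  I2 WR R3 | I4 WR R2
t=23  I5→INT
t=24  I5 RO | I6→ADD
t=25  I5 EX | I6 RO | I7→DIV
t=26  I5 WR R2
t=27  I6 EX
t=28  I6 WR R1
t=29  I7 RO
t=37  I7 EX
t=38  I7 WR R4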